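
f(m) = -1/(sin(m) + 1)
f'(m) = cos(m)/(sin(m) + 1)^2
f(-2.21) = -5.07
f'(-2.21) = -15.30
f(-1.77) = -50.57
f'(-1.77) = -506.02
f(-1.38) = -55.11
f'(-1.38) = 575.90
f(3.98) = -3.90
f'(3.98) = -10.17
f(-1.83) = -29.94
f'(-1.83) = -229.68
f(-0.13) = -1.15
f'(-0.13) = 1.31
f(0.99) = -0.54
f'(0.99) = 0.16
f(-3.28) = -0.88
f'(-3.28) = -0.76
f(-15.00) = -2.86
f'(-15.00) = -6.21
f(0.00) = -1.00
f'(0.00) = 1.00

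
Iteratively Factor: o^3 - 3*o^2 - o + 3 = (o + 1)*(o^2 - 4*o + 3) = (o - 1)*(o + 1)*(o - 3)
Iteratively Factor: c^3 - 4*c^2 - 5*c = (c + 1)*(c^2 - 5*c) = c*(c + 1)*(c - 5)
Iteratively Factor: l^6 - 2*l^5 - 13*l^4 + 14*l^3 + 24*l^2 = (l)*(l^5 - 2*l^4 - 13*l^3 + 14*l^2 + 24*l) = l^2*(l^4 - 2*l^3 - 13*l^2 + 14*l + 24) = l^2*(l - 4)*(l^3 + 2*l^2 - 5*l - 6) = l^2*(l - 4)*(l + 1)*(l^2 + l - 6) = l^2*(l - 4)*(l - 2)*(l + 1)*(l + 3)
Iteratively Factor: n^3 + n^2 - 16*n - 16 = (n - 4)*(n^2 + 5*n + 4) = (n - 4)*(n + 1)*(n + 4)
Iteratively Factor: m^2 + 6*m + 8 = (m + 2)*(m + 4)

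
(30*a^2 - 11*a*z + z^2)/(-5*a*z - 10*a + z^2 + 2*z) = (-6*a + z)/(z + 2)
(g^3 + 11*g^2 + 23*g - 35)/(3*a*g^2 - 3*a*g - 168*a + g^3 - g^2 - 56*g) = (g^2 + 4*g - 5)/(3*a*g - 24*a + g^2 - 8*g)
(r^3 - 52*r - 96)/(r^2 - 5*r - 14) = (r^2 - 2*r - 48)/(r - 7)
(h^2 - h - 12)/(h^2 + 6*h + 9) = (h - 4)/(h + 3)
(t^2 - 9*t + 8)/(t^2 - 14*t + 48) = (t - 1)/(t - 6)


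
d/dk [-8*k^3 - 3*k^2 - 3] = 6*k*(-4*k - 1)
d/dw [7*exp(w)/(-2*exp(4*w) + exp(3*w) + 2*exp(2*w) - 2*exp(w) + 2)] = 14*(3*exp(4*w) - exp(3*w) - exp(2*w) + 1)*exp(w)/(4*exp(8*w) - 4*exp(7*w) - 7*exp(6*w) + 12*exp(5*w) - 8*exp(4*w) - 4*exp(3*w) + 12*exp(2*w) - 8*exp(w) + 4)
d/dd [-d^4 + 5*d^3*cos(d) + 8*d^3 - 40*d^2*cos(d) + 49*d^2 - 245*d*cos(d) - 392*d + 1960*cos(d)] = -5*d^3*sin(d) - 4*d^3 + 40*d^2*sin(d) + 15*d^2*cos(d) + 24*d^2 + 245*d*sin(d) - 80*d*cos(d) + 98*d - 1960*sin(d) - 245*cos(d) - 392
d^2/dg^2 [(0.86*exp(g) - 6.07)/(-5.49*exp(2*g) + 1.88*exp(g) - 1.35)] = (-25.920486*exp(4*g) + 722.925396*exp(3*g) - 149.705712*exp(2*g) - 160.680092*exp(g) + 13.83831)*exp(g)/(165.469149*exp(6*g) - 169.990164*exp(5*g) + 180.278973*exp(4*g) - 90.246392*exp(3*g) + 44.330895*exp(2*g) - 10.2789*exp(g) + 2.460375)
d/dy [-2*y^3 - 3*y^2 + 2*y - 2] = -6*y^2 - 6*y + 2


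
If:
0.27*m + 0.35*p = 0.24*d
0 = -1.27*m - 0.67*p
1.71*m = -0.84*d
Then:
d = 0.00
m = 0.00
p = 0.00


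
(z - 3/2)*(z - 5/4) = z^2 - 11*z/4 + 15/8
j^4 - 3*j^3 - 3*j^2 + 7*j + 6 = (j - 3)*(j - 2)*(j + 1)^2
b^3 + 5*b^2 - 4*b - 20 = (b - 2)*(b + 2)*(b + 5)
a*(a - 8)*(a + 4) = a^3 - 4*a^2 - 32*a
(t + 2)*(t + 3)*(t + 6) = t^3 + 11*t^2 + 36*t + 36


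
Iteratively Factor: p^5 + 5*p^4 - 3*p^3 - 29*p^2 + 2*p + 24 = (p + 1)*(p^4 + 4*p^3 - 7*p^2 - 22*p + 24) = (p - 2)*(p + 1)*(p^3 + 6*p^2 + 5*p - 12) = (p - 2)*(p - 1)*(p + 1)*(p^2 + 7*p + 12) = (p - 2)*(p - 1)*(p + 1)*(p + 3)*(p + 4)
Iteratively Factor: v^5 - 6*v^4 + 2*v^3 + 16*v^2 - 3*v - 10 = (v - 5)*(v^4 - v^3 - 3*v^2 + v + 2) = (v - 5)*(v + 1)*(v^3 - 2*v^2 - v + 2) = (v - 5)*(v - 2)*(v + 1)*(v^2 - 1) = (v - 5)*(v - 2)*(v - 1)*(v + 1)*(v + 1)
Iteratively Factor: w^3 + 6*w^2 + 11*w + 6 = (w + 3)*(w^2 + 3*w + 2) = (w + 2)*(w + 3)*(w + 1)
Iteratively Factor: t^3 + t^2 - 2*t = (t + 2)*(t^2 - t) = t*(t + 2)*(t - 1)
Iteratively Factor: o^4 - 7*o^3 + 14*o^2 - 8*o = (o - 2)*(o^3 - 5*o^2 + 4*o) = (o - 4)*(o - 2)*(o^2 - o) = o*(o - 4)*(o - 2)*(o - 1)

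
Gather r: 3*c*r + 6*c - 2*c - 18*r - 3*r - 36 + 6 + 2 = 4*c + r*(3*c - 21) - 28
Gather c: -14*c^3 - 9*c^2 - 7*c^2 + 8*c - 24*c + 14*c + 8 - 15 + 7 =-14*c^3 - 16*c^2 - 2*c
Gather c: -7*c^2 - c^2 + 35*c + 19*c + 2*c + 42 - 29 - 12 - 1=-8*c^2 + 56*c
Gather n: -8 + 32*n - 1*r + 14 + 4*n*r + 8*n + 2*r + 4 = n*(4*r + 40) + r + 10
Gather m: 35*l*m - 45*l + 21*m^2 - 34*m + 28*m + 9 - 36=-45*l + 21*m^2 + m*(35*l - 6) - 27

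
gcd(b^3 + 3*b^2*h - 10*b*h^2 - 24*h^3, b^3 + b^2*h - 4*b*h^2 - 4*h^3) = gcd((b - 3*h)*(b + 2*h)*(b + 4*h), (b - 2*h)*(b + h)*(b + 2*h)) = b + 2*h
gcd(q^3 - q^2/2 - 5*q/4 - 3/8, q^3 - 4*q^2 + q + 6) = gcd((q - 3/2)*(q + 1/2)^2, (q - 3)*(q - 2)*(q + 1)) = 1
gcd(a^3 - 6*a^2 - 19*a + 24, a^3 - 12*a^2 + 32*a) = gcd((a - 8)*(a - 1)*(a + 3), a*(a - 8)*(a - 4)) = a - 8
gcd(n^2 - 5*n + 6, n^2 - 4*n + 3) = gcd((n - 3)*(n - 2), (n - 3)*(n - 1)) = n - 3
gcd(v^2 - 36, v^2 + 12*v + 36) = v + 6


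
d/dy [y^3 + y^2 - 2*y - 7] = 3*y^2 + 2*y - 2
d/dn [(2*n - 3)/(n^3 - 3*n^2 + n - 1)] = (2*n^3 - 6*n^2 + 2*n - (2*n - 3)*(3*n^2 - 6*n + 1) - 2)/(n^3 - 3*n^2 + n - 1)^2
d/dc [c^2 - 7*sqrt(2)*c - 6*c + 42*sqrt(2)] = 2*c - 7*sqrt(2) - 6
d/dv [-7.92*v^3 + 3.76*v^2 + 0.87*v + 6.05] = -23.76*v^2 + 7.52*v + 0.87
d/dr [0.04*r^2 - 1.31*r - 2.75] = 0.08*r - 1.31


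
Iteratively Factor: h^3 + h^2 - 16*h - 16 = (h + 4)*(h^2 - 3*h - 4) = (h + 1)*(h + 4)*(h - 4)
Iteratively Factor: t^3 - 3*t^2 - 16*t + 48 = (t - 3)*(t^2 - 16) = (t - 3)*(t + 4)*(t - 4)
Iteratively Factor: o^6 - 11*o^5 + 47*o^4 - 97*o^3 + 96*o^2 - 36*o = (o - 3)*(o^5 - 8*o^4 + 23*o^3 - 28*o^2 + 12*o) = (o - 3)*(o - 2)*(o^4 - 6*o^3 + 11*o^2 - 6*o) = o*(o - 3)*(o - 2)*(o^3 - 6*o^2 + 11*o - 6) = o*(o - 3)*(o - 2)^2*(o^2 - 4*o + 3) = o*(o - 3)^2*(o - 2)^2*(o - 1)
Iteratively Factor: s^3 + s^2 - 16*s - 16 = (s + 1)*(s^2 - 16) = (s - 4)*(s + 1)*(s + 4)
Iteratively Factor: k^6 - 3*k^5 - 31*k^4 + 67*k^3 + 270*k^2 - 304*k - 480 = (k - 5)*(k^5 + 2*k^4 - 21*k^3 - 38*k^2 + 80*k + 96) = (k - 5)*(k + 3)*(k^4 - k^3 - 18*k^2 + 16*k + 32) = (k - 5)*(k + 1)*(k + 3)*(k^3 - 2*k^2 - 16*k + 32) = (k - 5)*(k + 1)*(k + 3)*(k + 4)*(k^2 - 6*k + 8) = (k - 5)*(k - 4)*(k + 1)*(k + 3)*(k + 4)*(k - 2)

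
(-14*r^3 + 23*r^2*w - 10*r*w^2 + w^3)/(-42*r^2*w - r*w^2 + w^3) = (2*r^2 - 3*r*w + w^2)/(w*(6*r + w))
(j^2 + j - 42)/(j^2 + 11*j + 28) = (j - 6)/(j + 4)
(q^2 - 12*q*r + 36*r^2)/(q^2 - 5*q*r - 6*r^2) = (q - 6*r)/(q + r)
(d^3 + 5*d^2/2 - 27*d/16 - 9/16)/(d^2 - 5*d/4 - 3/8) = (4*d^2 + 9*d - 9)/(2*(2*d - 3))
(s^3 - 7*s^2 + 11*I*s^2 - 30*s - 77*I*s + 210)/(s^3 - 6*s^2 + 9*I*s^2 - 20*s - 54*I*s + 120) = (s^2 + s*(-7 + 6*I) - 42*I)/(s^2 + s*(-6 + 4*I) - 24*I)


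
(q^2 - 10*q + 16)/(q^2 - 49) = (q^2 - 10*q + 16)/(q^2 - 49)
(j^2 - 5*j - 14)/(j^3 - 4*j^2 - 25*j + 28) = (j + 2)/(j^2 + 3*j - 4)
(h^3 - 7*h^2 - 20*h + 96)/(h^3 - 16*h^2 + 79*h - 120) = (h + 4)/(h - 5)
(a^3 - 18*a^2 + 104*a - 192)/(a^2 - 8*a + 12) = (a^2 - 12*a + 32)/(a - 2)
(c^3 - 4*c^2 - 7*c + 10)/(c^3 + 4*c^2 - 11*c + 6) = (c^2 - 3*c - 10)/(c^2 + 5*c - 6)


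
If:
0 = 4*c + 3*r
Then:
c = -3*r/4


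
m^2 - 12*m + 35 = (m - 7)*(m - 5)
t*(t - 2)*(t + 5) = t^3 + 3*t^2 - 10*t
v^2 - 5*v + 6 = (v - 3)*(v - 2)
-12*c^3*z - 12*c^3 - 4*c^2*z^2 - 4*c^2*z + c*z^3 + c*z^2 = (-6*c + z)*(2*c + z)*(c*z + c)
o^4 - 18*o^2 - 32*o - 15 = (o - 5)*(o + 1)^2*(o + 3)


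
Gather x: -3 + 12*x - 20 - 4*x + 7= 8*x - 16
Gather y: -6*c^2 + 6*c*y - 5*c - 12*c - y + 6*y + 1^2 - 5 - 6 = -6*c^2 - 17*c + y*(6*c + 5) - 10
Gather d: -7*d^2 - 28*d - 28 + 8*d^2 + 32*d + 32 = d^2 + 4*d + 4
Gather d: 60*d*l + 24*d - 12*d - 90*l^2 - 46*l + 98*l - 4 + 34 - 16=d*(60*l + 12) - 90*l^2 + 52*l + 14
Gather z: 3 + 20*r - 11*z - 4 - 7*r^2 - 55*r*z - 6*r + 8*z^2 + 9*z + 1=-7*r^2 + 14*r + 8*z^2 + z*(-55*r - 2)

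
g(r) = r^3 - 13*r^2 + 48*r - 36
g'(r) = 3*r^2 - 26*r + 48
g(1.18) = 4.18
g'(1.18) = 21.50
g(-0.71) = -76.99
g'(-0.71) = 67.97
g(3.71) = 14.21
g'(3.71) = -7.17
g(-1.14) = -109.10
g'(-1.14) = 81.54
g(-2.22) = -217.57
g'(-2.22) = 120.51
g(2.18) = 17.22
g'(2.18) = 5.58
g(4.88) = 4.87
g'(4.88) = -7.44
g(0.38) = -19.58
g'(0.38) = 38.55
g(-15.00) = -7056.00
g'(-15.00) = 1113.00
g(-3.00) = -324.00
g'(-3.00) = 153.00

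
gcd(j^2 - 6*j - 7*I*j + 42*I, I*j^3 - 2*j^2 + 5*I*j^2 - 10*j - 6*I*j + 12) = 1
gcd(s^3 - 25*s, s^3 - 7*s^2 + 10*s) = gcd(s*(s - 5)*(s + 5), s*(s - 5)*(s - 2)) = s^2 - 5*s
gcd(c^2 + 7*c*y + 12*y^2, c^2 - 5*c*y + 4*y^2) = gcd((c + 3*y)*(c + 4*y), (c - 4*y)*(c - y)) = 1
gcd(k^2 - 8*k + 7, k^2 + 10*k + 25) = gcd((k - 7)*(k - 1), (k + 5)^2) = 1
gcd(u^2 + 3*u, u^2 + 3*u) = u^2 + 3*u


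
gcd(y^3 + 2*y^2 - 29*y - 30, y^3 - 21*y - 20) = y^2 - 4*y - 5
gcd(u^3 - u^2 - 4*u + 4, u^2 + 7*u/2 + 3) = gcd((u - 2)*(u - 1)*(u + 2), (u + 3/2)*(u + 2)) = u + 2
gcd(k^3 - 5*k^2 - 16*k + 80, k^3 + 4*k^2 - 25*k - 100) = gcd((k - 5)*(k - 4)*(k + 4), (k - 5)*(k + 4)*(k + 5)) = k^2 - k - 20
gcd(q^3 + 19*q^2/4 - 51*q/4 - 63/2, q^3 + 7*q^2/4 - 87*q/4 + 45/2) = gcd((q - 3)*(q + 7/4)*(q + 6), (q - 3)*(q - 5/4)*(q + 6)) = q^2 + 3*q - 18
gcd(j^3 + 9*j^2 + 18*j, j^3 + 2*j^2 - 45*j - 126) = j^2 + 9*j + 18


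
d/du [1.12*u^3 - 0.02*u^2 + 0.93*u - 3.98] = 3.36*u^2 - 0.04*u + 0.93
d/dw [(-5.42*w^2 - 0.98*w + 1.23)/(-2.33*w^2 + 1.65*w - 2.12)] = (-11.2264*w^2 + 28.7126*w + 0.0480999999999998)/(5.4289*w^4 - 7.689*w^3 + 12.6017*w^2 - 6.996*w + 4.4944)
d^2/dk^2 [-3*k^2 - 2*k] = -6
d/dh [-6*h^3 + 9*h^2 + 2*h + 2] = -18*h^2 + 18*h + 2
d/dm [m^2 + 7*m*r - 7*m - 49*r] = 2*m + 7*r - 7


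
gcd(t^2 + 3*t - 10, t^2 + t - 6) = t - 2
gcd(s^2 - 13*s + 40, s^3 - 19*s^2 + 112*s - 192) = s - 8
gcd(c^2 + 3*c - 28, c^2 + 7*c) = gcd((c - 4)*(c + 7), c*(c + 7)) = c + 7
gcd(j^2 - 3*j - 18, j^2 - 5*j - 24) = j + 3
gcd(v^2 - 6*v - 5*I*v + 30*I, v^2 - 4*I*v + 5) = v - 5*I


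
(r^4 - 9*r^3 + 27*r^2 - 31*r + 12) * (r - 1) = r^5 - 10*r^4 + 36*r^3 - 58*r^2 + 43*r - 12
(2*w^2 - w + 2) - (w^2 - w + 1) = w^2 + 1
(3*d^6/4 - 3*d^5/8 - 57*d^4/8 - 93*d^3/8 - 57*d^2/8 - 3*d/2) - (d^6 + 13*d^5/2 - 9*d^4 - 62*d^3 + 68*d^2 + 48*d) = -d^6/4 - 55*d^5/8 + 15*d^4/8 + 403*d^3/8 - 601*d^2/8 - 99*d/2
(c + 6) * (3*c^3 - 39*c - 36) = 3*c^4 + 18*c^3 - 39*c^2 - 270*c - 216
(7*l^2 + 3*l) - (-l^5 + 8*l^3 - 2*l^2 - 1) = l^5 - 8*l^3 + 9*l^2 + 3*l + 1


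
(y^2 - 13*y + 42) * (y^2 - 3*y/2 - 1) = y^4 - 29*y^3/2 + 121*y^2/2 - 50*y - 42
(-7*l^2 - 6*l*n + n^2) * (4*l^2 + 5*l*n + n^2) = -28*l^4 - 59*l^3*n - 33*l^2*n^2 - l*n^3 + n^4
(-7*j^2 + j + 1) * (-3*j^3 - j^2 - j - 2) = 21*j^5 + 4*j^4 + 3*j^3 + 12*j^2 - 3*j - 2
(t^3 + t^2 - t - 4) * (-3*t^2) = -3*t^5 - 3*t^4 + 3*t^3 + 12*t^2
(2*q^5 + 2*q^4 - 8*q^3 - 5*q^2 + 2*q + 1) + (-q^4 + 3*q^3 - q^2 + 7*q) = 2*q^5 + q^4 - 5*q^3 - 6*q^2 + 9*q + 1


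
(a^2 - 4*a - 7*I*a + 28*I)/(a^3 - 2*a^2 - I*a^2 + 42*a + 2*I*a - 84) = (a - 4)/(a^2 + a*(-2 + 6*I) - 12*I)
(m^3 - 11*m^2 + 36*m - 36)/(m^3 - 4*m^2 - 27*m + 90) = (m - 2)/(m + 5)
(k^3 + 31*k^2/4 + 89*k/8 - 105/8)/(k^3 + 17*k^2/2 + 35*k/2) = (k - 3/4)/k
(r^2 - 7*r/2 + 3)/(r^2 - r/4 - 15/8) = 4*(r - 2)/(4*r + 5)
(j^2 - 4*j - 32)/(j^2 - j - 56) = (j + 4)/(j + 7)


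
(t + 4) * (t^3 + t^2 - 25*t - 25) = t^4 + 5*t^3 - 21*t^2 - 125*t - 100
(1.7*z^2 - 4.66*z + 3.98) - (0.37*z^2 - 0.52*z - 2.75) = 1.33*z^2 - 4.14*z + 6.73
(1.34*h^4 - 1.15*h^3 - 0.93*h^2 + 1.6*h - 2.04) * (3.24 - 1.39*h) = -1.8626*h^5 + 5.9401*h^4 - 2.4333*h^3 - 5.2372*h^2 + 8.0196*h - 6.6096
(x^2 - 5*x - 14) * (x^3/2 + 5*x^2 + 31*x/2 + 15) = x^5/2 + 5*x^4/2 - 33*x^3/2 - 265*x^2/2 - 292*x - 210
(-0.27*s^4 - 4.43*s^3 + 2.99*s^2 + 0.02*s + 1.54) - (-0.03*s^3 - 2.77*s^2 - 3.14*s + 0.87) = -0.27*s^4 - 4.4*s^3 + 5.76*s^2 + 3.16*s + 0.67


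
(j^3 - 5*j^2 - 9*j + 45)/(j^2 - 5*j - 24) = (j^2 - 8*j + 15)/(j - 8)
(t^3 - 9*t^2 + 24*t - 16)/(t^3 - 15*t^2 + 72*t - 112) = (t - 1)/(t - 7)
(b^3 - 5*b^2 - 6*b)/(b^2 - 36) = b*(b + 1)/(b + 6)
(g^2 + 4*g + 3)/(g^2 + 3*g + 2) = (g + 3)/(g + 2)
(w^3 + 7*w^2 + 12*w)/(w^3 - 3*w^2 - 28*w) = (w + 3)/(w - 7)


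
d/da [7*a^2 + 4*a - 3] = 14*a + 4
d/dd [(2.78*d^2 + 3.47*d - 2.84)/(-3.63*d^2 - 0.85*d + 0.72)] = (10.2331*d^2 - 16.6152*d + 0.0844000000000005)/(13.1769*d^4 + 6.171*d^3 - 4.5047*d^2 - 1.224*d + 0.5184)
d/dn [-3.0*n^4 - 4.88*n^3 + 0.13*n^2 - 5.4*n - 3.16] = -12.0*n^3 - 14.64*n^2 + 0.26*n - 5.4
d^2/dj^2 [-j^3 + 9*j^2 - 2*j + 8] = 18 - 6*j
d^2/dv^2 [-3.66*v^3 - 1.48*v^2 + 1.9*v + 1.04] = -21.96*v - 2.96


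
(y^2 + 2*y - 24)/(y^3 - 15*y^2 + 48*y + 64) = (y^2 + 2*y - 24)/(y^3 - 15*y^2 + 48*y + 64)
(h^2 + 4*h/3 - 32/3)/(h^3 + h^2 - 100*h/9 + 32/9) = 3/(3*h - 1)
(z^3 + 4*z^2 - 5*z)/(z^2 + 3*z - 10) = z*(z - 1)/(z - 2)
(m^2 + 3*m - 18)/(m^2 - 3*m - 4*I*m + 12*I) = (m + 6)/(m - 4*I)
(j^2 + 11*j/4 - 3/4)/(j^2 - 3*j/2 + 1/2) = (4*j^2 + 11*j - 3)/(2*(2*j^2 - 3*j + 1))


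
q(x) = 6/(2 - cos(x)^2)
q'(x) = -12*sin(x)*cos(x)/(2 - cos(x)^2)^2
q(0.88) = 3.76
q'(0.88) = -2.32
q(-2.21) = 3.65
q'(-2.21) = -2.13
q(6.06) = 5.72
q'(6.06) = 2.35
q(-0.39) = 5.24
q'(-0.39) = 3.22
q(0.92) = 3.67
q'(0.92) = -2.17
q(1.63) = 3.01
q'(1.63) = 0.18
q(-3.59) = 5.05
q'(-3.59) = 3.32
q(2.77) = 5.30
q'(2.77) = 3.17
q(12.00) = 4.66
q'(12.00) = 3.28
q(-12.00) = 4.66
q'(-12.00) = -3.28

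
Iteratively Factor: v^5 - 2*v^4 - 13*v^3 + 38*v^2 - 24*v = (v + 4)*(v^4 - 6*v^3 + 11*v^2 - 6*v) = v*(v + 4)*(v^3 - 6*v^2 + 11*v - 6) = v*(v - 2)*(v + 4)*(v^2 - 4*v + 3) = v*(v - 3)*(v - 2)*(v + 4)*(v - 1)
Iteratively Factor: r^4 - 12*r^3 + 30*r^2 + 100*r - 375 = (r - 5)*(r^3 - 7*r^2 - 5*r + 75) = (r - 5)^2*(r^2 - 2*r - 15) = (r - 5)^3*(r + 3)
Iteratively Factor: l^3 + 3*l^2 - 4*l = (l - 1)*(l^2 + 4*l) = (l - 1)*(l + 4)*(l)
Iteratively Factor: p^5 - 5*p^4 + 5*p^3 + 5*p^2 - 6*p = (p)*(p^4 - 5*p^3 + 5*p^2 + 5*p - 6) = p*(p - 3)*(p^3 - 2*p^2 - p + 2) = p*(p - 3)*(p - 2)*(p^2 - 1) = p*(p - 3)*(p - 2)*(p + 1)*(p - 1)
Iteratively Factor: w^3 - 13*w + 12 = (w - 1)*(w^2 + w - 12) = (w - 1)*(w + 4)*(w - 3)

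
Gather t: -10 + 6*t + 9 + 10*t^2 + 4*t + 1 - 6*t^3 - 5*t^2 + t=-6*t^3 + 5*t^2 + 11*t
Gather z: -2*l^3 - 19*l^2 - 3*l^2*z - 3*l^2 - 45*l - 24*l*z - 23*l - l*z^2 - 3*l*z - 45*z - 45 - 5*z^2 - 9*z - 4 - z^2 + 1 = -2*l^3 - 22*l^2 - 68*l + z^2*(-l - 6) + z*(-3*l^2 - 27*l - 54) - 48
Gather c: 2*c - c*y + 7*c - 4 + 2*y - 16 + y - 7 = c*(9 - y) + 3*y - 27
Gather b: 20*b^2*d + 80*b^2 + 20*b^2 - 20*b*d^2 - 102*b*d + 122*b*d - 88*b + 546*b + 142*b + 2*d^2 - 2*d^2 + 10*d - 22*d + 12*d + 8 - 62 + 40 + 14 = b^2*(20*d + 100) + b*(-20*d^2 + 20*d + 600)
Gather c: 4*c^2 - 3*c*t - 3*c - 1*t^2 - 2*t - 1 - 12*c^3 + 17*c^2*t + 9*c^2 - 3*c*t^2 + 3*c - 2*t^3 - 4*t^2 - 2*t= -12*c^3 + c^2*(17*t + 13) + c*(-3*t^2 - 3*t) - 2*t^3 - 5*t^2 - 4*t - 1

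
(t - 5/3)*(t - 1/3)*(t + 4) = t^3 + 2*t^2 - 67*t/9 + 20/9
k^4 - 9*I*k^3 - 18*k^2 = k^2*(k - 6*I)*(k - 3*I)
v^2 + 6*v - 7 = (v - 1)*(v + 7)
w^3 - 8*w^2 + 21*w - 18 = (w - 3)^2*(w - 2)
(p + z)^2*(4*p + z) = 4*p^3 + 9*p^2*z + 6*p*z^2 + z^3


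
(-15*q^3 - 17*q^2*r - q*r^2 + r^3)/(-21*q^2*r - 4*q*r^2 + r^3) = (5*q^2 + 4*q*r - r^2)/(r*(7*q - r))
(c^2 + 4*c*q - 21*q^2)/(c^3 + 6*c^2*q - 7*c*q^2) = (-c + 3*q)/(c*(-c + q))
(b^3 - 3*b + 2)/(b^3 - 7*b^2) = (b^3 - 3*b + 2)/(b^2*(b - 7))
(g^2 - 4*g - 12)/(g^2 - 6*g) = (g + 2)/g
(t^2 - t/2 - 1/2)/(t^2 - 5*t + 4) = (t + 1/2)/(t - 4)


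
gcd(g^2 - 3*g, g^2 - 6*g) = g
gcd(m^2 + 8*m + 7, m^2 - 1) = m + 1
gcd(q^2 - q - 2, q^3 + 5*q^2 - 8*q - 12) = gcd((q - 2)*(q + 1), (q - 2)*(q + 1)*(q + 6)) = q^2 - q - 2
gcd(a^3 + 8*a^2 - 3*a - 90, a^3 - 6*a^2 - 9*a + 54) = a - 3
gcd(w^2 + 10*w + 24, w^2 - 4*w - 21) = 1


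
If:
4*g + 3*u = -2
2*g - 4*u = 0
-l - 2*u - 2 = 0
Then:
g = -4/11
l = -18/11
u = -2/11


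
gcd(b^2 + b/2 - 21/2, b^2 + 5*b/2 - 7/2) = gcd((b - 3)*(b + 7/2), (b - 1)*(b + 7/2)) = b + 7/2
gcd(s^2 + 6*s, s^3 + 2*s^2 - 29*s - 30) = s + 6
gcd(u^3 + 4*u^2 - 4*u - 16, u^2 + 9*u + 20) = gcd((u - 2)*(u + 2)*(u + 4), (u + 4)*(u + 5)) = u + 4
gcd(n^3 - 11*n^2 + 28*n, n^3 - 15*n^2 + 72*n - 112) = n^2 - 11*n + 28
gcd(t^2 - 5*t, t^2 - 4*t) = t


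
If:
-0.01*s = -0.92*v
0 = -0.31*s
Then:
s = 0.00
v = 0.00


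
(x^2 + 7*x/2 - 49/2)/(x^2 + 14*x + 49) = (x - 7/2)/(x + 7)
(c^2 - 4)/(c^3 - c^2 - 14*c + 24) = (c + 2)/(c^2 + c - 12)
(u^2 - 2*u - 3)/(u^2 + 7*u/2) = 2*(u^2 - 2*u - 3)/(u*(2*u + 7))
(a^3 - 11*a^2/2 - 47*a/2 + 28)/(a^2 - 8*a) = a + 5/2 - 7/(2*a)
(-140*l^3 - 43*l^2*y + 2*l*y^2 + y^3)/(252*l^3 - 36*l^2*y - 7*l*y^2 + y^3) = (20*l^2 + 9*l*y + y^2)/(-36*l^2 + y^2)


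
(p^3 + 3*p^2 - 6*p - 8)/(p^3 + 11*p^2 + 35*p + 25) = (p^2 + 2*p - 8)/(p^2 + 10*p + 25)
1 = 1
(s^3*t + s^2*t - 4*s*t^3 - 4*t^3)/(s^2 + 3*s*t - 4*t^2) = t*(s^3 + s^2 - 4*s*t^2 - 4*t^2)/(s^2 + 3*s*t - 4*t^2)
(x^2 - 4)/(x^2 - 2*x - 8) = (x - 2)/(x - 4)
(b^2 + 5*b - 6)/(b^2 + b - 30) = (b - 1)/(b - 5)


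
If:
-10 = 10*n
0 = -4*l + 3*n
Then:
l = -3/4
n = -1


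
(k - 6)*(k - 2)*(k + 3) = k^3 - 5*k^2 - 12*k + 36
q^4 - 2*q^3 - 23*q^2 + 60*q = q*(q - 4)*(q - 3)*(q + 5)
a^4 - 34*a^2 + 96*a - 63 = (a - 3)^2*(a - 1)*(a + 7)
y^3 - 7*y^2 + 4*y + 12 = (y - 6)*(y - 2)*(y + 1)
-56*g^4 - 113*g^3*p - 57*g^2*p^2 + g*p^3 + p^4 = (-8*g + p)*(g + p)^2*(7*g + p)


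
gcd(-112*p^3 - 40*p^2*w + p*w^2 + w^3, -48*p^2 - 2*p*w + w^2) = 1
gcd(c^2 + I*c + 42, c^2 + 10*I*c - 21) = c + 7*I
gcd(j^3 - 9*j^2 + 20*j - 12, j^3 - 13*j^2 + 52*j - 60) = j^2 - 8*j + 12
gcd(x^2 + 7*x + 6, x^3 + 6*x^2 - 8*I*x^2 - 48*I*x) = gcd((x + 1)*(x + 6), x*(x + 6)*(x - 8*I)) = x + 6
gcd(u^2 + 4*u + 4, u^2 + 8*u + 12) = u + 2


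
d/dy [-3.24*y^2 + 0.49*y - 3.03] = 0.49 - 6.48*y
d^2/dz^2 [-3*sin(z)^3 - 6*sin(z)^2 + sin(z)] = 27*sin(z)^3 + 24*sin(z)^2 - 19*sin(z) - 12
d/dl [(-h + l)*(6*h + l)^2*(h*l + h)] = h*(6*h + l)*(-(h - l)*(6*h + l) - 2*(h - l)*(l + 1) + (6*h + l)*(l + 1))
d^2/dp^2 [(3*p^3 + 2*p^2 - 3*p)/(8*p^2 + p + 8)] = 2*(-397*p^3 - 312*p^2 + 1152*p + 152)/(512*p^6 + 192*p^5 + 1560*p^4 + 385*p^3 + 1560*p^2 + 192*p + 512)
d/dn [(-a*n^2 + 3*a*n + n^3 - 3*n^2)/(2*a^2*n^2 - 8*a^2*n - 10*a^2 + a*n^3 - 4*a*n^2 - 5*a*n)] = (-n*(a*n - 3*a - n^2 + 3*n)*(-4*a*n + 8*a - 3*n^2 + 8*n + 5) + (2*a*n - 3*a - 3*n^2 + 6*n)*(-2*a*n^2 + 8*a*n + 10*a - n^3 + 4*n^2 + 5*n))/(a*(-2*a*n^2 + 8*a*n + 10*a - n^3 + 4*n^2 + 5*n)^2)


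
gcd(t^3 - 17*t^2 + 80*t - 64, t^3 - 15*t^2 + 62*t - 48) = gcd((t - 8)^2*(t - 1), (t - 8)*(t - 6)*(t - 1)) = t^2 - 9*t + 8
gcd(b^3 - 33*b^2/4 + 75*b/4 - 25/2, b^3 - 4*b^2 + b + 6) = b - 2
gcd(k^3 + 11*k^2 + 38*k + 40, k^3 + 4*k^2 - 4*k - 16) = k^2 + 6*k + 8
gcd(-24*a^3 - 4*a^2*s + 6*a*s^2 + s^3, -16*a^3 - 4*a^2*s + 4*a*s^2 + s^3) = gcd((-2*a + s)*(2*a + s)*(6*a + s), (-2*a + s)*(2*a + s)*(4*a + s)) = -4*a^2 + s^2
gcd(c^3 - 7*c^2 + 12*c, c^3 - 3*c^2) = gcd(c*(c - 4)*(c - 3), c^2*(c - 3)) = c^2 - 3*c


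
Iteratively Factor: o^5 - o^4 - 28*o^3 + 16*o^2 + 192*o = (o - 4)*(o^4 + 3*o^3 - 16*o^2 - 48*o) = (o - 4)*(o + 4)*(o^3 - o^2 - 12*o) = (o - 4)^2*(o + 4)*(o^2 + 3*o) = (o - 4)^2*(o + 3)*(o + 4)*(o)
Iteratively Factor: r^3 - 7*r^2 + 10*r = (r - 2)*(r^2 - 5*r) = (r - 5)*(r - 2)*(r)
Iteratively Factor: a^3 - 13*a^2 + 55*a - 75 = (a - 5)*(a^2 - 8*a + 15) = (a - 5)*(a - 3)*(a - 5)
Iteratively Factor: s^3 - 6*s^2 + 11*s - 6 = (s - 1)*(s^2 - 5*s + 6) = (s - 3)*(s - 1)*(s - 2)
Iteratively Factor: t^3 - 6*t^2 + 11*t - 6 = (t - 1)*(t^2 - 5*t + 6) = (t - 3)*(t - 1)*(t - 2)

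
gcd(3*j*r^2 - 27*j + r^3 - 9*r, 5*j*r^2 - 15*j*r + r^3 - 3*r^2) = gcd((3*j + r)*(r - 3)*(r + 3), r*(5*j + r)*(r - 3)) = r - 3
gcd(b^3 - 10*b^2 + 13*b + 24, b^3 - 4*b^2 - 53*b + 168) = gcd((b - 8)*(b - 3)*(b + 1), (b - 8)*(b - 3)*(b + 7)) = b^2 - 11*b + 24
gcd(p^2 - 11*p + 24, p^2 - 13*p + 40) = p - 8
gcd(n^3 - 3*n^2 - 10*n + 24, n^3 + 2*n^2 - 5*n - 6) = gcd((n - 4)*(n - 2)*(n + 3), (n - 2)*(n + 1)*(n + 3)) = n^2 + n - 6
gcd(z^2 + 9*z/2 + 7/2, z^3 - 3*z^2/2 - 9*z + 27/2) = 1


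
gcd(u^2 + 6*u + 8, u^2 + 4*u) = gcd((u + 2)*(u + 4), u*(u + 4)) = u + 4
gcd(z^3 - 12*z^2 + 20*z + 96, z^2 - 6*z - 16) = z^2 - 6*z - 16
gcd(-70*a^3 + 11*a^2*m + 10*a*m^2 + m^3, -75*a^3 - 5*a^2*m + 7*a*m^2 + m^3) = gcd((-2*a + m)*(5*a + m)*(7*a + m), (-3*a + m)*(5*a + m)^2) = 5*a + m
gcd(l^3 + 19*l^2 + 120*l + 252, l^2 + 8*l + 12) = l + 6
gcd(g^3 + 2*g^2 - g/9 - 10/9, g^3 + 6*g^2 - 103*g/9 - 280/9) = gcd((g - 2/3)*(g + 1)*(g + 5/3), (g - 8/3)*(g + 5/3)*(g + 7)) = g + 5/3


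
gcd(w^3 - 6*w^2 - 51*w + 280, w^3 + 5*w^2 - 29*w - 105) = w^2 + 2*w - 35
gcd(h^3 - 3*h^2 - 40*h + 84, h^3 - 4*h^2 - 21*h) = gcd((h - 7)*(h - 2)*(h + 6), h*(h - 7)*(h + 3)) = h - 7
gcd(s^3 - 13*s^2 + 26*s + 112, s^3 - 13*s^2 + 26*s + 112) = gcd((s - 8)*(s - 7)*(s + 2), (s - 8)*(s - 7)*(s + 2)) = s^3 - 13*s^2 + 26*s + 112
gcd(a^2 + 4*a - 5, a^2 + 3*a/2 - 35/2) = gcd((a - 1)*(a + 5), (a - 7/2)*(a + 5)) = a + 5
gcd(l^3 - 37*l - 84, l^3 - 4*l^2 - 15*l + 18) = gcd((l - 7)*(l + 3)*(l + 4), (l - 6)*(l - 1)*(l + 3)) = l + 3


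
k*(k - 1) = k^2 - k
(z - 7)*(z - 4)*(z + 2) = z^3 - 9*z^2 + 6*z + 56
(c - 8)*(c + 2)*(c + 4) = c^3 - 2*c^2 - 40*c - 64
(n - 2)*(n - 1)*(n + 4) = n^3 + n^2 - 10*n + 8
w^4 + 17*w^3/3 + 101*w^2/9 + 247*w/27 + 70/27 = (w + 2/3)*(w + 1)*(w + 5/3)*(w + 7/3)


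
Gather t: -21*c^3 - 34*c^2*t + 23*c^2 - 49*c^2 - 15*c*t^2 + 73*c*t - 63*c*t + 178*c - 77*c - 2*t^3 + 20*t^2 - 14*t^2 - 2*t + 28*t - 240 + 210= -21*c^3 - 26*c^2 + 101*c - 2*t^3 + t^2*(6 - 15*c) + t*(-34*c^2 + 10*c + 26) - 30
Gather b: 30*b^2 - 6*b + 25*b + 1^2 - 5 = 30*b^2 + 19*b - 4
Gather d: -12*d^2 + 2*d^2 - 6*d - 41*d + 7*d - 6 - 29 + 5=-10*d^2 - 40*d - 30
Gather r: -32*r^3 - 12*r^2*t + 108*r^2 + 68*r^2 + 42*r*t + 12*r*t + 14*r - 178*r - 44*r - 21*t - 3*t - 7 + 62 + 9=-32*r^3 + r^2*(176 - 12*t) + r*(54*t - 208) - 24*t + 64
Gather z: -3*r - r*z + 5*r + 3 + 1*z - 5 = 2*r + z*(1 - r) - 2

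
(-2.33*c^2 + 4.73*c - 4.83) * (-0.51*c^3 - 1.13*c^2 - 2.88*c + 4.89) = 1.1883*c^5 + 0.2206*c^4 + 3.8288*c^3 - 19.5582*c^2 + 37.0401*c - 23.6187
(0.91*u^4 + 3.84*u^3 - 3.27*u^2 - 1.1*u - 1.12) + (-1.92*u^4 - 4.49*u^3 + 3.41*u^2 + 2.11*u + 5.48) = -1.01*u^4 - 0.65*u^3 + 0.14*u^2 + 1.01*u + 4.36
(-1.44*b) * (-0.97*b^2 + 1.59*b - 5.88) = 1.3968*b^3 - 2.2896*b^2 + 8.4672*b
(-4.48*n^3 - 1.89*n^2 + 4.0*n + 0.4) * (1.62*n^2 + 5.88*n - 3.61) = -7.2576*n^5 - 29.4042*n^4 + 11.5396*n^3 + 30.9909*n^2 - 12.088*n - 1.444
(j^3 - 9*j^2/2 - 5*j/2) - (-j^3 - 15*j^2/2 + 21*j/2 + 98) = 2*j^3 + 3*j^2 - 13*j - 98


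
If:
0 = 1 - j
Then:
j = 1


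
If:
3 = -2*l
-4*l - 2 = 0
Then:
No Solution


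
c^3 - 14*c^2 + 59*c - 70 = (c - 7)*(c - 5)*(c - 2)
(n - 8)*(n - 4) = n^2 - 12*n + 32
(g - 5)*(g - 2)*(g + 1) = g^3 - 6*g^2 + 3*g + 10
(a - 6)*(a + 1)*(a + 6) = a^3 + a^2 - 36*a - 36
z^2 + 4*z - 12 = (z - 2)*(z + 6)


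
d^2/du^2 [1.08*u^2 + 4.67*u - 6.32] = 2.16000000000000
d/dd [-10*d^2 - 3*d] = -20*d - 3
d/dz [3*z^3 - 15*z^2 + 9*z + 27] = 9*z^2 - 30*z + 9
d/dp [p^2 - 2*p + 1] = 2*p - 2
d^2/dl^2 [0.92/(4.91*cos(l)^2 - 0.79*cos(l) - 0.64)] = (88.717808*(1 - cos(l)^2)^2 - 10.705764*cos(l)^3 + 56.497108*cos(l)^2 + 20.946376*cos(l) - 95.648168)/(-4.91*cos(l)^2 + 0.79*cos(l) + 0.64)^3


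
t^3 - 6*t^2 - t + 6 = (t - 6)*(t - 1)*(t + 1)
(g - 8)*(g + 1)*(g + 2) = g^3 - 5*g^2 - 22*g - 16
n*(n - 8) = n^2 - 8*n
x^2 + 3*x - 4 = (x - 1)*(x + 4)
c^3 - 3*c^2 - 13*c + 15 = (c - 5)*(c - 1)*(c + 3)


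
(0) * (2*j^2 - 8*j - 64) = 0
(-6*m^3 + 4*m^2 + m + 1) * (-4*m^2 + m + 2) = 24*m^5 - 22*m^4 - 12*m^3 + 5*m^2 + 3*m + 2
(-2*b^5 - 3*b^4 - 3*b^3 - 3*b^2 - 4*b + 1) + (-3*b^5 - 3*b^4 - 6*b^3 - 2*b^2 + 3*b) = -5*b^5 - 6*b^4 - 9*b^3 - 5*b^2 - b + 1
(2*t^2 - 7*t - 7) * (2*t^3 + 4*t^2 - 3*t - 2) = 4*t^5 - 6*t^4 - 48*t^3 - 11*t^2 + 35*t + 14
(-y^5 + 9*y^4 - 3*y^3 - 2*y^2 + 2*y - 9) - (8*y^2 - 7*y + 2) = -y^5 + 9*y^4 - 3*y^3 - 10*y^2 + 9*y - 11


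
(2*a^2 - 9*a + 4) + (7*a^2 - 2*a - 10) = 9*a^2 - 11*a - 6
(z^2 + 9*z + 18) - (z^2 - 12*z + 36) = 21*z - 18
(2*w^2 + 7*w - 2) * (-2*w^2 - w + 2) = -4*w^4 - 16*w^3 + w^2 + 16*w - 4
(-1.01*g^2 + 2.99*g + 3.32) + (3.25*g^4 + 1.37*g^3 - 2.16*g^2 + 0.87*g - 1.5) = 3.25*g^4 + 1.37*g^3 - 3.17*g^2 + 3.86*g + 1.82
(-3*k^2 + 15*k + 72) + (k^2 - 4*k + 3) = -2*k^2 + 11*k + 75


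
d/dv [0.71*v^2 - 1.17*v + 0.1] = 1.42*v - 1.17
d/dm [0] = 0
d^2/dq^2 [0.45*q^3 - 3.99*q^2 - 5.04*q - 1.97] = 2.7*q - 7.98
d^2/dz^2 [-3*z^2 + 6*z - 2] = -6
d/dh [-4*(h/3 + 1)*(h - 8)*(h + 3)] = 4*(13 - 3*h)*(h/3 + 1)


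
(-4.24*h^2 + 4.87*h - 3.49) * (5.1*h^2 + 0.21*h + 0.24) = -21.624*h^4 + 23.9466*h^3 - 17.7939*h^2 + 0.4359*h - 0.8376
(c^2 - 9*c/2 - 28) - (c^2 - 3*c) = -3*c/2 - 28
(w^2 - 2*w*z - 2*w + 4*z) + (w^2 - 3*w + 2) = 2*w^2 - 2*w*z - 5*w + 4*z + 2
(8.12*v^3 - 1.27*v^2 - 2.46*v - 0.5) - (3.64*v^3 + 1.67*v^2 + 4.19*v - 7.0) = 4.48*v^3 - 2.94*v^2 - 6.65*v + 6.5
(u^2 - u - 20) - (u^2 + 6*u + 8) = -7*u - 28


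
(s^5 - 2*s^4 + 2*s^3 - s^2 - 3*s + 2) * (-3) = -3*s^5 + 6*s^4 - 6*s^3 + 3*s^2 + 9*s - 6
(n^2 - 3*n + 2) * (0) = 0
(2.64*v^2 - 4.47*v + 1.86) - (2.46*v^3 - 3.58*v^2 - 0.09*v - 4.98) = -2.46*v^3 + 6.22*v^2 - 4.38*v + 6.84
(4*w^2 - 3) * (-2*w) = -8*w^3 + 6*w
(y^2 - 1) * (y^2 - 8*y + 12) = y^4 - 8*y^3 + 11*y^2 + 8*y - 12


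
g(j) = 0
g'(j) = 0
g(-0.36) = 0.00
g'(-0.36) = 0.00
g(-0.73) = 0.00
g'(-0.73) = 0.00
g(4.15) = 0.00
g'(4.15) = 0.00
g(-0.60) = 0.00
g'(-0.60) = 0.00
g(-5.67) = 0.00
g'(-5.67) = 0.00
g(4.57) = 0.00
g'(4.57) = 0.00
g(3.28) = 0.00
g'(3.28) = 0.00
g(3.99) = 0.00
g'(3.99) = 0.00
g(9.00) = 0.00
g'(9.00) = 0.00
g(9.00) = 0.00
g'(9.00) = 0.00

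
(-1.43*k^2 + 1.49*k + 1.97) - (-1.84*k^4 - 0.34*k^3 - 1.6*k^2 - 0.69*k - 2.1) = 1.84*k^4 + 0.34*k^3 + 0.17*k^2 + 2.18*k + 4.07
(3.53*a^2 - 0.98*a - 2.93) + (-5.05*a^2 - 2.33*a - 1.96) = -1.52*a^2 - 3.31*a - 4.89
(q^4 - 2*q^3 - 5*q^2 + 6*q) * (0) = 0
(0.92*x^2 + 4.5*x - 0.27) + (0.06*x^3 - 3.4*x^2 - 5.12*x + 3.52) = 0.06*x^3 - 2.48*x^2 - 0.62*x + 3.25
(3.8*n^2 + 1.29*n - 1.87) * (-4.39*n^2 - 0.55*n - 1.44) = -16.682*n^4 - 7.7531*n^3 + 2.0278*n^2 - 0.8291*n + 2.6928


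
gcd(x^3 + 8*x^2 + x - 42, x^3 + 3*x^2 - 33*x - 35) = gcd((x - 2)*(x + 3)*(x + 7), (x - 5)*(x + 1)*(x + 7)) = x + 7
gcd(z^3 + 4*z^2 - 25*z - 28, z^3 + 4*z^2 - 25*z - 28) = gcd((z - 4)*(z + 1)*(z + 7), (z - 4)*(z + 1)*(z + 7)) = z^3 + 4*z^2 - 25*z - 28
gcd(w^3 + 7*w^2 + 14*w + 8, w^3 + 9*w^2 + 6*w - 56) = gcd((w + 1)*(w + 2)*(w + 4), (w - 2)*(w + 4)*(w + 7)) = w + 4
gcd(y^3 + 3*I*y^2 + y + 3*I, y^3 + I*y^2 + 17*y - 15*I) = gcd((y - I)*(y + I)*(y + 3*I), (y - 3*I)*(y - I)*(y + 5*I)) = y - I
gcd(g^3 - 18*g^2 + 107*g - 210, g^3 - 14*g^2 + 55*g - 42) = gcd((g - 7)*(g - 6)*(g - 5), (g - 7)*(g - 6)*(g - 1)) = g^2 - 13*g + 42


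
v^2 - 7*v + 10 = (v - 5)*(v - 2)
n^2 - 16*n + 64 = (n - 8)^2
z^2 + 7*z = z*(z + 7)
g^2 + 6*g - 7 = (g - 1)*(g + 7)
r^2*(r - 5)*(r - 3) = r^4 - 8*r^3 + 15*r^2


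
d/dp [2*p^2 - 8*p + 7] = 4*p - 8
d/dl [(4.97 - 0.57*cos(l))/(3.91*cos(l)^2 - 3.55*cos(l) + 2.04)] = (-2.2287*cos(l)^2 + 38.8654*cos(l) - 16.4807)*sin(l)/(15.2881*cos(l)^4 - 27.761*cos(l)^3 + 28.5553*cos(l)^2 - 14.484*cos(l) + 4.1616)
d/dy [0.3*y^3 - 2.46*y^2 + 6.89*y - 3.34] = 0.9*y^2 - 4.92*y + 6.89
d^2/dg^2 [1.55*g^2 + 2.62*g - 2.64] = 3.10000000000000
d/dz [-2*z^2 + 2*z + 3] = 2 - 4*z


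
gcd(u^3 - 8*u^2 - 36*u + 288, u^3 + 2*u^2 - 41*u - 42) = u - 6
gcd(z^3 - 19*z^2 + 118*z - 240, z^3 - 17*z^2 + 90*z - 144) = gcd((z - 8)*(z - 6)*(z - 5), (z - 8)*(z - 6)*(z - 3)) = z^2 - 14*z + 48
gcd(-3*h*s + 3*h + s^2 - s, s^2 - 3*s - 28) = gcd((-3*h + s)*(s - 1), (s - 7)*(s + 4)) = 1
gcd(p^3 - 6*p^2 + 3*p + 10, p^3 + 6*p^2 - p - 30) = p - 2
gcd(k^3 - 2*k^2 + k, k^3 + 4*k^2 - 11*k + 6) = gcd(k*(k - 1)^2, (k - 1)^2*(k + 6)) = k^2 - 2*k + 1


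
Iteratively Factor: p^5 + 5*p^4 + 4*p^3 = (p)*(p^4 + 5*p^3 + 4*p^2) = p^2*(p^3 + 5*p^2 + 4*p) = p^3*(p^2 + 5*p + 4) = p^3*(p + 1)*(p + 4)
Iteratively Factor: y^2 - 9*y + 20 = (y - 4)*(y - 5)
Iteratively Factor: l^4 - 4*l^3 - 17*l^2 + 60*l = (l)*(l^3 - 4*l^2 - 17*l + 60) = l*(l - 5)*(l^2 + l - 12) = l*(l - 5)*(l - 3)*(l + 4)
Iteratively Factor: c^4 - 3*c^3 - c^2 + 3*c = (c)*(c^3 - 3*c^2 - c + 3) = c*(c - 1)*(c^2 - 2*c - 3) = c*(c - 3)*(c - 1)*(c + 1)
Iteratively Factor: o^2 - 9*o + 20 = (o - 4)*(o - 5)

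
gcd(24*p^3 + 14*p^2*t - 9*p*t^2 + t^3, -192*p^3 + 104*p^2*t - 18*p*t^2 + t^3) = 24*p^2 - 10*p*t + t^2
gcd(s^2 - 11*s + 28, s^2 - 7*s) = s - 7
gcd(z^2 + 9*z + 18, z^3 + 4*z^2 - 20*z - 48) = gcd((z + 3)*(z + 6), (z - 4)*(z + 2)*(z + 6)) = z + 6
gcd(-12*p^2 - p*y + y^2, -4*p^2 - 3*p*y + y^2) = -4*p + y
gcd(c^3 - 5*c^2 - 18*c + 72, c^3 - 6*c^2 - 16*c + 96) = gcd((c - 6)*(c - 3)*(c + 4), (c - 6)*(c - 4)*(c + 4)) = c^2 - 2*c - 24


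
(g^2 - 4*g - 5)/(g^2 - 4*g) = (g^2 - 4*g - 5)/(g*(g - 4))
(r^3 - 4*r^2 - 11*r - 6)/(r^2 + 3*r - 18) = (r^3 - 4*r^2 - 11*r - 6)/(r^2 + 3*r - 18)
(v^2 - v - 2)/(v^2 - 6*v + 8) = (v + 1)/(v - 4)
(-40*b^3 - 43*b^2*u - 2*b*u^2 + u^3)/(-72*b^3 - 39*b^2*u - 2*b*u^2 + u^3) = (5*b^2 + 6*b*u + u^2)/(9*b^2 + 6*b*u + u^2)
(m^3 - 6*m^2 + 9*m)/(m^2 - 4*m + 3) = m*(m - 3)/(m - 1)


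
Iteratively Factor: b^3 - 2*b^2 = (b - 2)*(b^2) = b*(b - 2)*(b)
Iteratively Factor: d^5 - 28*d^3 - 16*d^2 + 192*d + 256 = (d + 4)*(d^4 - 4*d^3 - 12*d^2 + 32*d + 64) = (d + 2)*(d + 4)*(d^3 - 6*d^2 + 32) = (d - 4)*(d + 2)*(d + 4)*(d^2 - 2*d - 8) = (d - 4)*(d + 2)^2*(d + 4)*(d - 4)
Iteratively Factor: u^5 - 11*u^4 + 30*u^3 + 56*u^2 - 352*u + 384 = (u - 4)*(u^4 - 7*u^3 + 2*u^2 + 64*u - 96) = (u - 4)*(u + 3)*(u^3 - 10*u^2 + 32*u - 32) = (u - 4)^2*(u + 3)*(u^2 - 6*u + 8) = (u - 4)^3*(u + 3)*(u - 2)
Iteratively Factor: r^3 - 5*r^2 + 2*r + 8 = (r - 2)*(r^2 - 3*r - 4) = (r - 2)*(r + 1)*(r - 4)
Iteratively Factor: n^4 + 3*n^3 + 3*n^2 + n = (n + 1)*(n^3 + 2*n^2 + n) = n*(n + 1)*(n^2 + 2*n + 1) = n*(n + 1)^2*(n + 1)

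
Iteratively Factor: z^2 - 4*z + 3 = (z - 3)*(z - 1)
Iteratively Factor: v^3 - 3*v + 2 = (v - 1)*(v^2 + v - 2) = (v - 1)^2*(v + 2)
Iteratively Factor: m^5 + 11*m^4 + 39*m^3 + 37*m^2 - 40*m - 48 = (m + 4)*(m^4 + 7*m^3 + 11*m^2 - 7*m - 12) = (m + 4)^2*(m^3 + 3*m^2 - m - 3) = (m - 1)*(m + 4)^2*(m^2 + 4*m + 3) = (m - 1)*(m + 3)*(m + 4)^2*(m + 1)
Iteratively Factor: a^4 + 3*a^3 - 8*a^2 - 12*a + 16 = (a + 4)*(a^3 - a^2 - 4*a + 4) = (a + 2)*(a + 4)*(a^2 - 3*a + 2) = (a - 1)*(a + 2)*(a + 4)*(a - 2)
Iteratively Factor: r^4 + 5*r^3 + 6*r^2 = (r + 3)*(r^3 + 2*r^2) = r*(r + 3)*(r^2 + 2*r) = r^2*(r + 3)*(r + 2)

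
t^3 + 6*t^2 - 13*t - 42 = (t - 3)*(t + 2)*(t + 7)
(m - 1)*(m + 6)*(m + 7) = m^3 + 12*m^2 + 29*m - 42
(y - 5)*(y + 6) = y^2 + y - 30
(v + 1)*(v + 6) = v^2 + 7*v + 6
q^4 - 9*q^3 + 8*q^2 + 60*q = q*(q - 6)*(q - 5)*(q + 2)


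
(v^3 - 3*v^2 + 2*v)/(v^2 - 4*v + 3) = v*(v - 2)/(v - 3)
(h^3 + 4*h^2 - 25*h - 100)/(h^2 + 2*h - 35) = (h^2 + 9*h + 20)/(h + 7)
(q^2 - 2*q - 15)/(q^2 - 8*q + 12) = (q^2 - 2*q - 15)/(q^2 - 8*q + 12)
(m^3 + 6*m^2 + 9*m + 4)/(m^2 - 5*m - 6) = (m^2 + 5*m + 4)/(m - 6)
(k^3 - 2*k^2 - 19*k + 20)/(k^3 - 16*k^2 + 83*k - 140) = (k^2 + 3*k - 4)/(k^2 - 11*k + 28)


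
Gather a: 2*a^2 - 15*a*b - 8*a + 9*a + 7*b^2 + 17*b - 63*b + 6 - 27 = 2*a^2 + a*(1 - 15*b) + 7*b^2 - 46*b - 21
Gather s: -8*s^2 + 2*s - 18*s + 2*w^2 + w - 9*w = -8*s^2 - 16*s + 2*w^2 - 8*w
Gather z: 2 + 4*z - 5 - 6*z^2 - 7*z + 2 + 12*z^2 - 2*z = 6*z^2 - 5*z - 1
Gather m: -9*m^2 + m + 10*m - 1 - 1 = -9*m^2 + 11*m - 2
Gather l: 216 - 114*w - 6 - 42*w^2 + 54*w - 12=-42*w^2 - 60*w + 198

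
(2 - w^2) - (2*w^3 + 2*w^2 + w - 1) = -2*w^3 - 3*w^2 - w + 3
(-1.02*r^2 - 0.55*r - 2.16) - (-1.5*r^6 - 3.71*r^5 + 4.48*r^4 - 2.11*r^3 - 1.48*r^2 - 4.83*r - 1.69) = 1.5*r^6 + 3.71*r^5 - 4.48*r^4 + 2.11*r^3 + 0.46*r^2 + 4.28*r - 0.47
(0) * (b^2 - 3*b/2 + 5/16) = 0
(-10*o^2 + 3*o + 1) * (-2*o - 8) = 20*o^3 + 74*o^2 - 26*o - 8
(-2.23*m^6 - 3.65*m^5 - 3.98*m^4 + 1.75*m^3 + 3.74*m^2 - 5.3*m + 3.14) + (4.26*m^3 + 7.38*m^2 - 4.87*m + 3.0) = -2.23*m^6 - 3.65*m^5 - 3.98*m^4 + 6.01*m^3 + 11.12*m^2 - 10.17*m + 6.14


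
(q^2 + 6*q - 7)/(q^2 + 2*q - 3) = (q + 7)/(q + 3)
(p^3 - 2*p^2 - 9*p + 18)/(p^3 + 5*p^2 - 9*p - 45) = (p - 2)/(p + 5)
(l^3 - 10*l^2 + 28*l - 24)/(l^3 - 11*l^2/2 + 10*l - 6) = 2*(l - 6)/(2*l - 3)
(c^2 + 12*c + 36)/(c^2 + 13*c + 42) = (c + 6)/(c + 7)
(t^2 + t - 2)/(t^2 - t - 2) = (-t^2 - t + 2)/(-t^2 + t + 2)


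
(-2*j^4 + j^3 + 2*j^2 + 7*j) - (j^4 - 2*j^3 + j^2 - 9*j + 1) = -3*j^4 + 3*j^3 + j^2 + 16*j - 1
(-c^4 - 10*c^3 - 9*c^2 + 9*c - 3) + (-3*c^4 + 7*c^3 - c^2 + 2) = -4*c^4 - 3*c^3 - 10*c^2 + 9*c - 1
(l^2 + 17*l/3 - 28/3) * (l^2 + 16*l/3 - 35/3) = l^4 + 11*l^3 + 83*l^2/9 - 1043*l/9 + 980/9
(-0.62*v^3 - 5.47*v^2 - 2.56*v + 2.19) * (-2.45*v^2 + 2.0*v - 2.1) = 1.519*v^5 + 12.1615*v^4 - 3.366*v^3 + 1.0015*v^2 + 9.756*v - 4.599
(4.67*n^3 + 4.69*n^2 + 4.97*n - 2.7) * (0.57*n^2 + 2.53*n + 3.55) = 2.6619*n^5 + 14.4884*n^4 + 31.2771*n^3 + 27.6846*n^2 + 10.8125*n - 9.585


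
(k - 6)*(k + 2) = k^2 - 4*k - 12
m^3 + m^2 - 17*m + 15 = (m - 3)*(m - 1)*(m + 5)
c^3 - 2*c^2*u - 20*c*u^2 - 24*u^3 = (c - 6*u)*(c + 2*u)^2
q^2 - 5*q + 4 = (q - 4)*(q - 1)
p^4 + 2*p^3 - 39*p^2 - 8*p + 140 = (p - 5)*(p - 2)*(p + 2)*(p + 7)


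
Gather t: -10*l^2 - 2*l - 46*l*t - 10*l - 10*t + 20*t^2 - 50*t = -10*l^2 - 12*l + 20*t^2 + t*(-46*l - 60)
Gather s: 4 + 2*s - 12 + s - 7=3*s - 15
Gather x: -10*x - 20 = -10*x - 20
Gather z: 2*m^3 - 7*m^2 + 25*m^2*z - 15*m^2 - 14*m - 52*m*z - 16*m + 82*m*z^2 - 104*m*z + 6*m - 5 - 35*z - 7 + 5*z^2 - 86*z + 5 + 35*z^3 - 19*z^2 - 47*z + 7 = 2*m^3 - 22*m^2 - 24*m + 35*z^3 + z^2*(82*m - 14) + z*(25*m^2 - 156*m - 168)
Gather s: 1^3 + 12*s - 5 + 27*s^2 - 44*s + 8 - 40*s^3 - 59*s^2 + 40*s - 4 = -40*s^3 - 32*s^2 + 8*s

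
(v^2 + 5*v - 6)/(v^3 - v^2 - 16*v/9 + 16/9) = 9*(v + 6)/(9*v^2 - 16)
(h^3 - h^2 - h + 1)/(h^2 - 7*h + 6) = (h^2 - 1)/(h - 6)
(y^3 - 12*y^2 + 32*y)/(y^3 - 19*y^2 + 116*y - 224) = y/(y - 7)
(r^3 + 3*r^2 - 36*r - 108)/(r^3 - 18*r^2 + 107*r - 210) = (r^2 + 9*r + 18)/(r^2 - 12*r + 35)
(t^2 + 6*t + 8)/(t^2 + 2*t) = (t + 4)/t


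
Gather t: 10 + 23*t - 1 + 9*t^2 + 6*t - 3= 9*t^2 + 29*t + 6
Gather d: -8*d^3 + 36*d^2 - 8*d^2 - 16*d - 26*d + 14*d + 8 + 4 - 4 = -8*d^3 + 28*d^2 - 28*d + 8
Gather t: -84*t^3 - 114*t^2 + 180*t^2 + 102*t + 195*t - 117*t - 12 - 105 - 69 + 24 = -84*t^3 + 66*t^2 + 180*t - 162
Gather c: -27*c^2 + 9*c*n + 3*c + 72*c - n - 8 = -27*c^2 + c*(9*n + 75) - n - 8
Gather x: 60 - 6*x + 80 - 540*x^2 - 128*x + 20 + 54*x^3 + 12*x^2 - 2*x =54*x^3 - 528*x^2 - 136*x + 160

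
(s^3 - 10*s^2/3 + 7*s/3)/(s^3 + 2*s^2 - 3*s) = (s - 7/3)/(s + 3)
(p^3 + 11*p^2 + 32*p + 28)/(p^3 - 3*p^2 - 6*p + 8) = (p^2 + 9*p + 14)/(p^2 - 5*p + 4)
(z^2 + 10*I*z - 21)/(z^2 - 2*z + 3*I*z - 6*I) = (z + 7*I)/(z - 2)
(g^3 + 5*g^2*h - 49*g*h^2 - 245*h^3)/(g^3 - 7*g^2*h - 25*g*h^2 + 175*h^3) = (g + 7*h)/(g - 5*h)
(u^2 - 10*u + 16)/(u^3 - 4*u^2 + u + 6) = (u - 8)/(u^2 - 2*u - 3)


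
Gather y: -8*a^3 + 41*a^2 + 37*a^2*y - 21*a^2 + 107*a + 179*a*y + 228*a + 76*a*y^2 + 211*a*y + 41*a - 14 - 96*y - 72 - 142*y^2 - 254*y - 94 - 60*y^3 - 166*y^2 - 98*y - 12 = -8*a^3 + 20*a^2 + 376*a - 60*y^3 + y^2*(76*a - 308) + y*(37*a^2 + 390*a - 448) - 192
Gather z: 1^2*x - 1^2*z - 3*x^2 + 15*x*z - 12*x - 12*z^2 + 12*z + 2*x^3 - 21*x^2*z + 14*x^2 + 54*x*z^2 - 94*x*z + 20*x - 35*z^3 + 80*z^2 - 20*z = 2*x^3 + 11*x^2 + 9*x - 35*z^3 + z^2*(54*x + 68) + z*(-21*x^2 - 79*x - 9)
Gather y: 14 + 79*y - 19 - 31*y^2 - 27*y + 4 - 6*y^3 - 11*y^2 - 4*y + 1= -6*y^3 - 42*y^2 + 48*y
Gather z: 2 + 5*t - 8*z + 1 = 5*t - 8*z + 3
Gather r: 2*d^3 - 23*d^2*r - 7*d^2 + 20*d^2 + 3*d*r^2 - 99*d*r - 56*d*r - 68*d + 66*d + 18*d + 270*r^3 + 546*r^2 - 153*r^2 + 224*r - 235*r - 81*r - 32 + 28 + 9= 2*d^3 + 13*d^2 + 16*d + 270*r^3 + r^2*(3*d + 393) + r*(-23*d^2 - 155*d - 92) + 5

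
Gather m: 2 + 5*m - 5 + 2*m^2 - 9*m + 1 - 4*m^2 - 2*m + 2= -2*m^2 - 6*m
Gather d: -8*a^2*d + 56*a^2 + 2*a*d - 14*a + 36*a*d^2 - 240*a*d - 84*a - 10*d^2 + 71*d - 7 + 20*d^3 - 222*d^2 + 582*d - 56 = 56*a^2 - 98*a + 20*d^3 + d^2*(36*a - 232) + d*(-8*a^2 - 238*a + 653) - 63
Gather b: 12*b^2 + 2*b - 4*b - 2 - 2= 12*b^2 - 2*b - 4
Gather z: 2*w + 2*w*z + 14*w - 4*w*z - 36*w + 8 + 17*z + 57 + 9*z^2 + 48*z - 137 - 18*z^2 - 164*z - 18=-20*w - 9*z^2 + z*(-2*w - 99) - 90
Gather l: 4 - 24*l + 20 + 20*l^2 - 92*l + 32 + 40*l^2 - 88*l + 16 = 60*l^2 - 204*l + 72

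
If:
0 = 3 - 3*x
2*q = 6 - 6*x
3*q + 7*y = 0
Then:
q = 0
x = 1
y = 0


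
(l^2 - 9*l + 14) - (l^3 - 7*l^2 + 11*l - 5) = -l^3 + 8*l^2 - 20*l + 19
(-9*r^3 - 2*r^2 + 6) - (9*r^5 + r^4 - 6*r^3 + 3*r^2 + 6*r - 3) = -9*r^5 - r^4 - 3*r^3 - 5*r^2 - 6*r + 9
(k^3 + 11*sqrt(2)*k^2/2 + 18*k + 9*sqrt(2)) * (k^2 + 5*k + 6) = k^5 + 5*k^4 + 11*sqrt(2)*k^4/2 + 24*k^3 + 55*sqrt(2)*k^3/2 + 42*sqrt(2)*k^2 + 90*k^2 + 45*sqrt(2)*k + 108*k + 54*sqrt(2)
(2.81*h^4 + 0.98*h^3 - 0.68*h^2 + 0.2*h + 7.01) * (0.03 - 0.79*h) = -2.2199*h^5 - 0.6899*h^4 + 0.5666*h^3 - 0.1784*h^2 - 5.5319*h + 0.2103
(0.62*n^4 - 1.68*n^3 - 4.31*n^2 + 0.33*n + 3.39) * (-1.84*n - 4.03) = -1.1408*n^5 + 0.5926*n^4 + 14.7008*n^3 + 16.7621*n^2 - 7.5675*n - 13.6617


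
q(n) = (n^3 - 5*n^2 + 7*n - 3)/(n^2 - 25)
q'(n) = -2*n*(n^3 - 5*n^2 + 7*n - 3)/(n^2 - 25)^2 + (3*n^2 - 10*n + 7)/(n^2 - 25) = (n^4 - 82*n^2 + 256*n - 175)/(n^4 - 50*n^2 + 625)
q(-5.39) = -84.54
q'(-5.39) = -188.38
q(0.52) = 0.02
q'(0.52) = -0.10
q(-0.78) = 0.49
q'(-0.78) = -0.71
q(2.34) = 0.06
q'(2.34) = 0.01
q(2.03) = 0.05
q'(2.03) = 0.05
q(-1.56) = 1.32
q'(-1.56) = -1.51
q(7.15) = 6.01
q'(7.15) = 0.11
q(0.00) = 0.12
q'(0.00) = -0.28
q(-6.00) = -40.09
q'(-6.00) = -27.83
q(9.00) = 6.86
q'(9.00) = 0.65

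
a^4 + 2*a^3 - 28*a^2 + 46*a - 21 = (a - 3)*(a - 1)^2*(a + 7)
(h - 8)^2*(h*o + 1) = h^3*o - 16*h^2*o + h^2 + 64*h*o - 16*h + 64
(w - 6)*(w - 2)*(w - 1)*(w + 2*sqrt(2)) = w^4 - 9*w^3 + 2*sqrt(2)*w^3 - 18*sqrt(2)*w^2 + 20*w^2 - 12*w + 40*sqrt(2)*w - 24*sqrt(2)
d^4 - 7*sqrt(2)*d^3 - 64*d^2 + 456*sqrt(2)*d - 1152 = (d - 8*sqrt(2))*(d - 3*sqrt(2))*(d - 2*sqrt(2))*(d + 6*sqrt(2))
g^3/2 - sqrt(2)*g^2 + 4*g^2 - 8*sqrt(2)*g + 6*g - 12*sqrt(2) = (g/2 + 1)*(g + 6)*(g - 2*sqrt(2))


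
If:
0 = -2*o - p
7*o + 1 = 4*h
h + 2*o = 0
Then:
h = 2/15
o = -1/15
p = 2/15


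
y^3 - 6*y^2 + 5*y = y*(y - 5)*(y - 1)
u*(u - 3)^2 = u^3 - 6*u^2 + 9*u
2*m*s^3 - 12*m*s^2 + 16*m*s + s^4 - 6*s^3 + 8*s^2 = s*(2*m + s)*(s - 4)*(s - 2)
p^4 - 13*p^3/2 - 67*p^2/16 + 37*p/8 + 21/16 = (p - 7)*(p - 3/4)*(p + 1/4)*(p + 1)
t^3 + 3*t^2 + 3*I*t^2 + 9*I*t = t*(t + 3)*(t + 3*I)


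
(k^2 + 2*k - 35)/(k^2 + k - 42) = (k - 5)/(k - 6)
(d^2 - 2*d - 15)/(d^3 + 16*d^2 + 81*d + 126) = (d - 5)/(d^2 + 13*d + 42)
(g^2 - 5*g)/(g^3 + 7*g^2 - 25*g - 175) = g/(g^2 + 12*g + 35)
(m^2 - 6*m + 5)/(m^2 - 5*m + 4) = (m - 5)/(m - 4)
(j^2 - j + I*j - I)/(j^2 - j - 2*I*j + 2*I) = (j + I)/(j - 2*I)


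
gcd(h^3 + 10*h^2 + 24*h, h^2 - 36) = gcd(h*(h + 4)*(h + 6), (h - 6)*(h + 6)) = h + 6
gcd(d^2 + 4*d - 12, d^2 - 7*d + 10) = d - 2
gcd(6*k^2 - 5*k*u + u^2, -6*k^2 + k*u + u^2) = -2*k + u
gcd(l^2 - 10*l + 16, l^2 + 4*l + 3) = 1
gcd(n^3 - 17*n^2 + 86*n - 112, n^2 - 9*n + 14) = n^2 - 9*n + 14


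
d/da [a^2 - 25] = 2*a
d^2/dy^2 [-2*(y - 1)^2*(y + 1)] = 4 - 12*y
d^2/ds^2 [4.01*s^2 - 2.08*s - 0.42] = 8.02000000000000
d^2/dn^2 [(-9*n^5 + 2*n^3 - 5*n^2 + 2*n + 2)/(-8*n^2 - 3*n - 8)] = 4*(864*n^7 + 864*n^6 + 2835*n^5 + 1620*n^4 + 2811*n^3 - 744*n^2 - 72*n + 239)/(512*n^6 + 576*n^5 + 1752*n^4 + 1179*n^3 + 1752*n^2 + 576*n + 512)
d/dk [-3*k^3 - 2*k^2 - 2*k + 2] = -9*k^2 - 4*k - 2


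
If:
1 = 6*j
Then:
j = 1/6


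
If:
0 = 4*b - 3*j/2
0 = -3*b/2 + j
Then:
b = 0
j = 0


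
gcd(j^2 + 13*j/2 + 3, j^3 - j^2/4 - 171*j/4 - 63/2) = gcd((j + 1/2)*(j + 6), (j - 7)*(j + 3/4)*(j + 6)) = j + 6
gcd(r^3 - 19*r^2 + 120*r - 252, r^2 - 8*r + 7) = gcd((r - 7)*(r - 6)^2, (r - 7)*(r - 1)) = r - 7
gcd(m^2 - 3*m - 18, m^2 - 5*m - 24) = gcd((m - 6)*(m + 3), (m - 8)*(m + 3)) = m + 3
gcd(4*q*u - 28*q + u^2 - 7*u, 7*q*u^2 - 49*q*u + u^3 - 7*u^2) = u - 7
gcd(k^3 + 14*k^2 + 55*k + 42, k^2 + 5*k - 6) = k + 6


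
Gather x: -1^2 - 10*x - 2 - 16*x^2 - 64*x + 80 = -16*x^2 - 74*x + 77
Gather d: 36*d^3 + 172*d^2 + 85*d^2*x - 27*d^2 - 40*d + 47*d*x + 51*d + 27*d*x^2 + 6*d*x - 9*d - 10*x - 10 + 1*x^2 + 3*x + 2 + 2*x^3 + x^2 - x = 36*d^3 + d^2*(85*x + 145) + d*(27*x^2 + 53*x + 2) + 2*x^3 + 2*x^2 - 8*x - 8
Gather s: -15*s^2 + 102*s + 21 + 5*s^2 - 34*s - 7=-10*s^2 + 68*s + 14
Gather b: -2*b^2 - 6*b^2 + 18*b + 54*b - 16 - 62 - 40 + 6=-8*b^2 + 72*b - 112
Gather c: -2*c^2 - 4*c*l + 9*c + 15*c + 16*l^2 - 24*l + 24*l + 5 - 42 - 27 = -2*c^2 + c*(24 - 4*l) + 16*l^2 - 64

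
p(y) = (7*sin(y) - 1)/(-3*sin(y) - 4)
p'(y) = 7*cos(y)/(-3*sin(y) - 4) + 3*(7*sin(y) - 1)*cos(y)/(-3*sin(y) - 4)^2 = -31*cos(y)/(3*sin(y) + 4)^2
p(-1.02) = 4.82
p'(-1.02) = -7.78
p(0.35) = -0.28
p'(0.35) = -1.15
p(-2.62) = 1.79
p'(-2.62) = 4.28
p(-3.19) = 0.16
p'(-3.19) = 1.80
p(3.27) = 0.52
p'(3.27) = 2.35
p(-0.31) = 1.02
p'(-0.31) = -3.10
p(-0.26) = 0.87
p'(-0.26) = -2.87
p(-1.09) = 5.38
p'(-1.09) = -7.98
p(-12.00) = -0.49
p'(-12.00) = -0.83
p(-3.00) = 0.56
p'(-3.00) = 2.40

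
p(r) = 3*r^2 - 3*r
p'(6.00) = 33.00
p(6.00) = 90.00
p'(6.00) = 33.00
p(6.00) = 90.00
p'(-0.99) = -8.94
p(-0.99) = 5.91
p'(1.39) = 5.34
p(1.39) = 1.63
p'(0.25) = -1.50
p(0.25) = -0.56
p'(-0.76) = -7.56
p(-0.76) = 4.01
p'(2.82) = 13.92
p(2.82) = 15.40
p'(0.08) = -2.52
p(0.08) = -0.22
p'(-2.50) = -18.00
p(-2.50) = 26.25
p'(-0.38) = -5.28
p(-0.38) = 1.57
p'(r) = 6*r - 3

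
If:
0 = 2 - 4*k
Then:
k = 1/2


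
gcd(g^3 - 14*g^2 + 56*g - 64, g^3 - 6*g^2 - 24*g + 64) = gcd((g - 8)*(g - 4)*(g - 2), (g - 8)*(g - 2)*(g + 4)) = g^2 - 10*g + 16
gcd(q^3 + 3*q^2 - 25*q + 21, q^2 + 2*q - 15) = q - 3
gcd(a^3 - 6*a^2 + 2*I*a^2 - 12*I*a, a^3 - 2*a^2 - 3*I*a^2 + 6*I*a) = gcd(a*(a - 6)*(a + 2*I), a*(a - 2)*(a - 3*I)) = a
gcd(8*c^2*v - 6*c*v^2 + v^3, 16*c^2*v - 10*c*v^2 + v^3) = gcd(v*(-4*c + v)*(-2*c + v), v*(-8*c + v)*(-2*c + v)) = -2*c*v + v^2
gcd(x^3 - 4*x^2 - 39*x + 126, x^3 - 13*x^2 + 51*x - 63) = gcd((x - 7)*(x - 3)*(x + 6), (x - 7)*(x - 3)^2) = x^2 - 10*x + 21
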